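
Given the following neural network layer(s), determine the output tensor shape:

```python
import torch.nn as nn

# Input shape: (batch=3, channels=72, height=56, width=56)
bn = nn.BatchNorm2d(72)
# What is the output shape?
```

Input: (3, 72, 56, 56) -> Output: (3, 72, 56, 56)

Answer: (3, 72, 56, 56)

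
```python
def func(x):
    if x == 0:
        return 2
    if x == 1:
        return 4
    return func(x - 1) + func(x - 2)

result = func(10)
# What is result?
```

Build up from base cases: func(0)=2, func(1)=4, func(2)=6, func(3)=10, func(4)=16, func(5)=26, func(6)=42, ..., func(10)=288

Answer: 288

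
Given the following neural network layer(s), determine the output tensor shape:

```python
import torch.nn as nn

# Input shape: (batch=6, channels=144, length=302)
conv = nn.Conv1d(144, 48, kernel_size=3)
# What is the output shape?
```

Input: (6, 144, 302) -> Output: (6, 48, 300)

Answer: (6, 48, 300)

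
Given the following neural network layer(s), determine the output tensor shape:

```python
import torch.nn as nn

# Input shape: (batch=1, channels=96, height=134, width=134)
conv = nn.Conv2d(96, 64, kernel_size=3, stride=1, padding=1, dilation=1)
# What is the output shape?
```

Input: (1, 96, 134, 134) -> Output: (1, 64, 134, 134)

Answer: (1, 64, 134, 134)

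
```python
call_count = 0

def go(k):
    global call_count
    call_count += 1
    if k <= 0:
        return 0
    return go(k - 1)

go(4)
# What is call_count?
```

Linear recursion stepping by 1: 5 calls from k=4 down to ≤0.

Answer: 5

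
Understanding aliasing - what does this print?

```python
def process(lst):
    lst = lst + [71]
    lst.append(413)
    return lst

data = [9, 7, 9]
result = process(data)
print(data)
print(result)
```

Key concept: rebinding parameter vs mutation.
Step by step:
`data = [9, 7, 9]` → data = [9, 7, 9]
`result = process(data)` → result = [9, 7, 9, 71, 413]
`print(data)` → prints [9, 7, 9]
`print(result)` → prints [9, 7, 9, 71, 413]

Answer:
[9, 7, 9]
[9, 7, 9, 71, 413]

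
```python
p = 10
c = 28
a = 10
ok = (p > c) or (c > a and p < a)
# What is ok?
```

Trace:
`p = 10` → p = 10
`c = 28` → c = 28
`a = 10` → a = 10
`ok = (p > c) or (c > a and p < a)` → ok = False
So ok = False

Answer: False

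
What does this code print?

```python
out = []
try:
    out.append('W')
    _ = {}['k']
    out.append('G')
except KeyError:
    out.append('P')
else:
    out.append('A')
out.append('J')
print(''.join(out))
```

Execution trace: 'W' (try body) → 'P' (except KeyError) → 'J' (after the try/except). Output: WPJ

Answer: WPJ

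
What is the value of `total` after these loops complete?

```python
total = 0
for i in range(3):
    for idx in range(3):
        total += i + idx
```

Sum of all i+idx for i,idx in 3x3
`total` takes the values: 0 → 1 → 3 → 4 → 6 → 9 → 11 → 14 → 18

Answer: 18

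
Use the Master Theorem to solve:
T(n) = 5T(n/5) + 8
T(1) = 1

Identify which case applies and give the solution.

a=5, b=5, f(n)=8. log_5(5) = 1. Since c=0 < 1, Case 1 applies: T(n) = Θ(n^log_b(a)) = O(n).

Answer: O(n) - Case 1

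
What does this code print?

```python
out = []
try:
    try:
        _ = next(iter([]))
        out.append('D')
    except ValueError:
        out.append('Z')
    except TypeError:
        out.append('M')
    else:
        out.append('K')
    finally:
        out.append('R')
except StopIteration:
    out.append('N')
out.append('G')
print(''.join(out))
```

Execution trace: 'R' (finally) → 'N' (outer except StopIteration) → 'G' (after the try/except). Output: RNG

Answer: RNG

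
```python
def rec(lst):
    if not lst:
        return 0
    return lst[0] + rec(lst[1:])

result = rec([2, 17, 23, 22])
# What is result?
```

2 + 17 + 23 + 22 + 0 = 64

Answer: 64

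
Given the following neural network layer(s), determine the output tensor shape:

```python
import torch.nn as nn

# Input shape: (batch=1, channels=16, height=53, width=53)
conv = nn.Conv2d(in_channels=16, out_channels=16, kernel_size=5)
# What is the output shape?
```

Input: (1, 16, 53, 53) -> Output: (1, 16, 49, 49)

Answer: (1, 16, 49, 49)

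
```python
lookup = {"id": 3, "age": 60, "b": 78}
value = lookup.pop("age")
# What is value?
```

Trace:
`lookup = {"id": 3, "age": 60, "b": 78}` → lookup = {'id': 3, 'age': 60, 'b': 78}
`value = lookup.pop("age")` → lookup = {'id': 3, 'b': 78}; value = 60
So value = 60

Answer: 60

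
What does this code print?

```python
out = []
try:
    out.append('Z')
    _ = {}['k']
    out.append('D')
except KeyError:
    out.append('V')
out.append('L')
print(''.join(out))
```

Execution trace: 'Z' (try body) → 'V' (except KeyError) → 'L' (after the try/except). Output: ZVL

Answer: ZVL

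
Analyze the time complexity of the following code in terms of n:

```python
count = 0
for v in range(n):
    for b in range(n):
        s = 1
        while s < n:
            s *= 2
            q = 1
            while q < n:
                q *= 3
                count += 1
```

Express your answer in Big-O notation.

Each loop level contributes: n × n × log n × log n. Multiplying the contributions gives O(n^2 log² n).

Answer: O(n^2 log² n)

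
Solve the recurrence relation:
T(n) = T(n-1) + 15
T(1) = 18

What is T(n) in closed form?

Unrolling: T(n) = T(1) + 15·(n-1) = 18 + 15(n-1) = 15n + 3.

Answer: T(n) = 15n + 3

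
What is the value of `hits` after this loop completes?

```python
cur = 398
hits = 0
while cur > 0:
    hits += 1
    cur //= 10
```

Count digits by repeated division by 10
`hits` takes the values: 0 → 1 → 2 → 3

Answer: 3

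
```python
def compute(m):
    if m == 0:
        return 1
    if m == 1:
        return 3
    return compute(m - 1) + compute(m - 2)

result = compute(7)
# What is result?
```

Build up from base cases: compute(0)=1, compute(1)=3, compute(2)=4, compute(3)=7, compute(4)=11, compute(5)=18, compute(6)=29, ..., compute(7)=47

Answer: 47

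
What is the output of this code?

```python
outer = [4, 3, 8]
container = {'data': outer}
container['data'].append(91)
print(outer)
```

Key concept: dict holds reference to list.
Step by step:
`outer = [4, 3, 8]` → outer = [4, 3, 8]
`container = {'data': outer}` → container = {'data': [4, 3, 8]}
`container['data'].append(91)` → outer = [4, 3, 8, 91]; container = {'data': [4, 3, 8, 91]}
`print(outer)` → prints [4, 3, 8, 91]

Answer: [4, 3, 8, 91]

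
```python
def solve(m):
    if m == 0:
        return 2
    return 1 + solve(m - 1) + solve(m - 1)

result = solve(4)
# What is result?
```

solve(m) = 1 + 2·solve(m-1), solve(0)=2. Closed form: (2+1)·2^4 - 1 = 47.

Answer: 47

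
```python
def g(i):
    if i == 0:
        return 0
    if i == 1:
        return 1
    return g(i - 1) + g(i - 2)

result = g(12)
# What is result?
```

Build up from base cases: g(0)=0, g(1)=1, g(2)=1, g(3)=2, g(4)=3, g(5)=5, g(6)=8, ..., g(12)=144

Answer: 144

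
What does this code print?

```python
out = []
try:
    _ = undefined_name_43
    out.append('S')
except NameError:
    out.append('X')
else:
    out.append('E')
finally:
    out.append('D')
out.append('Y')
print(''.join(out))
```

Execution trace: 'X' (except NameError) → 'D' (finally) → 'Y' (after the try/except). Output: XDY

Answer: XDY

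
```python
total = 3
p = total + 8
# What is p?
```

Trace:
`total = 3` → total = 3
`p = total + 8` → p = 11
So p = 11

Answer: 11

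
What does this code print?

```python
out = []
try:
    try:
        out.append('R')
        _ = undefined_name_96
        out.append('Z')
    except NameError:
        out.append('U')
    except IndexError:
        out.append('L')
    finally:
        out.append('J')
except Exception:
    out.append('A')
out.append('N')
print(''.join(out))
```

Execution trace: 'R' (inner try body) → 'U' (inner except NameError) → 'J' (inner finally) → 'N' (after the try/except). Output: RUJN

Answer: RUJN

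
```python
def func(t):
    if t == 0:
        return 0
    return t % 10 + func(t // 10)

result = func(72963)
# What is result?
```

Sum of digits of 72963: 3 + 6 + 9 + 2 + 7 = 27

Answer: 27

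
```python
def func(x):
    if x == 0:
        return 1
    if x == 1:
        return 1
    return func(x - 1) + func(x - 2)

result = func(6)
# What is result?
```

Build up from base cases: func(0)=1, func(1)=1, func(2)=2, func(3)=3, func(4)=5, func(5)=8, func(6)=13

Answer: 13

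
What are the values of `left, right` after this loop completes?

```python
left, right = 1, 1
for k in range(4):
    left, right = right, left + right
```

Fibonacci: after 4 iterations
`left, right` takes the values: (1, 1) → (1, 2) → (2, 3) → (3, 5) → (5, 8)

Answer: 5, 8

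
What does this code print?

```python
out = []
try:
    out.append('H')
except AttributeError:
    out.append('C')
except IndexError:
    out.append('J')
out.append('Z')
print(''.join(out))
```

Execution trace: 'H' (try body, no exception) → 'Z' (after the try/except). Output: HZ

Answer: HZ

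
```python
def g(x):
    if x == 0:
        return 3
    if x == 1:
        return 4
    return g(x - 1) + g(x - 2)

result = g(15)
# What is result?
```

Build up from base cases: g(0)=3, g(1)=4, g(2)=7, g(3)=11, g(4)=18, g(5)=29, g(6)=47, ..., g(15)=3571

Answer: 3571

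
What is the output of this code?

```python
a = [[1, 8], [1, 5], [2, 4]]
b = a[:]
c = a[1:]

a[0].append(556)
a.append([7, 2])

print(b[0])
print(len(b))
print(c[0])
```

Key concept: slice with nested mutation.
Step by step:
`a = [[1, 8], [1, 5], [2, 4]]` → a = [[1, 8], [1, 5], [2, 4]]
`b = a[:]` → b = [[1, 8], [1, 5], [2, 4]]
`c = a[1:]` → c = [[1, 5], [2, 4]]
`a[0].append(556)` → a = [[1, 8, 556], [1, 5], [2, 4]]; b = [[1, 8, 556], [1, 5], [2, 4]]
`a.append([7, 2])` → a = [[1, 8, 556], [1, 5], [2, 4], [7, 2]]
`print(b[0])` → prints [1, 8, 556]
`print(len(b))` → prints 3
`print(c[0])` → prints [1, 5]

Answer:
[1, 8, 556]
3
[1, 5]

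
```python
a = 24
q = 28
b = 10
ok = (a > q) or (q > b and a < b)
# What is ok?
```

Trace:
`a = 24` → a = 24
`q = 28` → q = 28
`b = 10` → b = 10
`ok = (a > q) or (q > b and a < b)` → ok = False
So ok = False

Answer: False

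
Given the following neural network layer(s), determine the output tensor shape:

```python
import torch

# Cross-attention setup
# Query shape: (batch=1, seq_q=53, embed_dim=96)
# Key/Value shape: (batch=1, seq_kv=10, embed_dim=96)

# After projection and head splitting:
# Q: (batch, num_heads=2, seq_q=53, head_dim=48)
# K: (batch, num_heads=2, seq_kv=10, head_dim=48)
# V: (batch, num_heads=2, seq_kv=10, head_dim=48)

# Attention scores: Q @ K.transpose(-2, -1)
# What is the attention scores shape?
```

Input: (1, 53, 96) -> Output: (1, 2, 53, 10)

Answer: (1, 2, 53, 10)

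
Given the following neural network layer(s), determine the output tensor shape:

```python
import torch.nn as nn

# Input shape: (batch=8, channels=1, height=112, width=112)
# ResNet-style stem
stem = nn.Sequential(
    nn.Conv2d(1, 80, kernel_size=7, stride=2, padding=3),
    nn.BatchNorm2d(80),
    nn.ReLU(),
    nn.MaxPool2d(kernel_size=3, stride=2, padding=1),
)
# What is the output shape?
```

Input: (8, 1, 112, 112) -> after Conv2d 7x7 stride=2: (8, 80, 56, 56) -> Output: (8, 80, 28, 28)

Answer: (8, 80, 28, 28)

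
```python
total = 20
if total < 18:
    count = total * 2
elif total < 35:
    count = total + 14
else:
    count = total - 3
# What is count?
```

Trace:
`total = 20` → total = 20
`if total < 18: ...` → total < 18 is False, total < 35 is True → count = 34
So count = 34

Answer: 34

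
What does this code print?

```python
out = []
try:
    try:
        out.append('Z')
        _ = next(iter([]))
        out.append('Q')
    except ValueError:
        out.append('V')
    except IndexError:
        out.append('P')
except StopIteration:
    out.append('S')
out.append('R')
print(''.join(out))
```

Execution trace: 'Z' (inner try body) → 'S' (outer except StopIteration) → 'R' (after the try/except). Output: ZSR

Answer: ZSR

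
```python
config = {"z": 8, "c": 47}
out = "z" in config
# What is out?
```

Trace:
`config = {"z": 8, "c": 47}` → config = {'z': 8, 'c': 47}
`out = "z" in config` → out = True
So out = True

Answer: True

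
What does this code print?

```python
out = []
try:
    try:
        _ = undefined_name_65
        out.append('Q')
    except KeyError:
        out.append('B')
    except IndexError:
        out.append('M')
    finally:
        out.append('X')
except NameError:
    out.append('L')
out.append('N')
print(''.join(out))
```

Execution trace: 'X' (finally) → 'L' (outer except NameError) → 'N' (after the try/except). Output: XLN

Answer: XLN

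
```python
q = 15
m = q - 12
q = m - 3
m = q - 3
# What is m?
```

Trace:
`q = 15` → q = 15
`m = q - 12` → m = 3
`q = m - 3` → q = 0
`m = q - 3` → m = -3
So m = -3

Answer: -3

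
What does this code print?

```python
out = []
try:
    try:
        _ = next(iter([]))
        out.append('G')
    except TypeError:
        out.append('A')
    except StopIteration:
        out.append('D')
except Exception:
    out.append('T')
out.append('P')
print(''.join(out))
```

Execution trace: 'D' (inner except StopIteration) → 'P' (after the try/except). Output: DP

Answer: DP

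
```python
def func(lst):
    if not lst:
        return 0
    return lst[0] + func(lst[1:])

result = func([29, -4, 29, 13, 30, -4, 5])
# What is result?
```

29 + (-4) + 29 + 13 + 30 + (-4) + 5 + 0 = 98

Answer: 98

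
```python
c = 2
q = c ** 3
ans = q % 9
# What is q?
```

Trace:
`c = 2` → c = 2
`q = c ** 3` → q = 8
`ans = q % 9` → ans = 8
So q = 8

Answer: 8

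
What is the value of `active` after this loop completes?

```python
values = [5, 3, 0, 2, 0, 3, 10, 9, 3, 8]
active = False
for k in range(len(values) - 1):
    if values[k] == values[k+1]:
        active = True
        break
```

Check consecutive duplicates in [5, 3, 0, 2, 0, 3, 10, 9, 3, 8]
`active` takes the values: False

Answer: False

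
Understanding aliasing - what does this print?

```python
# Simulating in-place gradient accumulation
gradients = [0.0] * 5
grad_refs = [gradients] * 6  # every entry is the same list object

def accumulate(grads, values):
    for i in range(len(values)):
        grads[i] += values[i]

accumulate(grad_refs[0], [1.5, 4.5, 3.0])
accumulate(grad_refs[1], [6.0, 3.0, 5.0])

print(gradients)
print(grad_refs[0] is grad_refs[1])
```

Key concept: gradient accumulation aliasing.
Step by step:
`gradients = [0.0] * 5` → gradients = [0.0, 0.0, 0.0, 0.0, 0.0]
`grad_refs = [gradients] * 6` → grad_refs = [[0.0, 0.0, 0.0, 0.0, 0.0], [0.0, 0.0, 0.0, 0.0, 0.0], [0.0, 0.0, 0.0, 0.0, 0.0], [0.0, 0.0, 0.0, 0.0, 0.0], [0.0, 0.0, 0.0, 0.0, 0.0], [0.0, 0.0, 0.0, 0.0, 0.0]]
`accumulate(grad_refs[0], [1.5, 4.5, 3.0])` → gradients = [1.5, 4.5, 3.0, 0.0, 0.0]; grad_refs = [[1.5, 4.5, 3.0, 0.0, 0.0], [1.5, 4.5, 3.0, 0.0, 0.0], [1.5, 4.5, 3.0, 0.0, 0.0], [1.5, 4.5, 3.0, 0.0, 0.0], [1.5, 4.5, 3.0, 0.0, 0.0], [1.5, 4.5, 3.0, 0.0, 0.0]]
`accumulate(grad_refs[1], [6.0, 3.0, 5.0])` → gradients = [7.5, 7.5, 8.0, 0.0, 0.0]; grad_refs = [[7.5, 7.5, 8.0, 0.0, 0.0], [7.5, 7.5, 8.0, 0.0, 0.0], [7.5, 7.5, 8.0, 0.0, 0.0], [7.5, 7.5, 8.0, 0.0, 0.0], [7.5, 7.5, 8.0, 0.0, 0.0], [7.5, 7.5, 8.0, 0.0, 0.0]]
`print(gradients)` → prints [7.5, 7.5, 8.0, 0.0, 0.0]
`print(grad_refs[0] is grad_refs[1])` → prints True

Answer:
[7.5, 7.5, 8.0, 0.0, 0.0]
True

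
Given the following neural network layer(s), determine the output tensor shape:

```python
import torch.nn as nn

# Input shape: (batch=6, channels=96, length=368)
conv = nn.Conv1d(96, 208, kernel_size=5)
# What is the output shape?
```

Input: (6, 96, 368) -> Output: (6, 208, 364)

Answer: (6, 208, 364)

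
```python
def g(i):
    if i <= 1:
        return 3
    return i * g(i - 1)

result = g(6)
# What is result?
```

g(6) = 6 * 5 * 4 * 3 * 2 * 3 = 2160

Answer: 2160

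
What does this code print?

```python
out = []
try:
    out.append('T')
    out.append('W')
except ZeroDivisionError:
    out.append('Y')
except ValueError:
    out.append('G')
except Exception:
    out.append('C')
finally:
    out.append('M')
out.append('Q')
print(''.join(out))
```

Execution trace: 'T' (try body) → 'W' (try body, no exception) → 'M' (finally) → 'Q' (after the try/except). Output: TWMQ

Answer: TWMQ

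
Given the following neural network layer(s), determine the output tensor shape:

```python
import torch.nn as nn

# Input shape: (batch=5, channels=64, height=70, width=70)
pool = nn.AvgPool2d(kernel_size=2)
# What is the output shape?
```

Input: (5, 64, 70, 70) -> Output: (5, 64, 35, 35)

Answer: (5, 64, 35, 35)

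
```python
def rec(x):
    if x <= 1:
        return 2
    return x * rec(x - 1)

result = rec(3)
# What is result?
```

rec(3) = 3 * 2 * 2 = 12

Answer: 12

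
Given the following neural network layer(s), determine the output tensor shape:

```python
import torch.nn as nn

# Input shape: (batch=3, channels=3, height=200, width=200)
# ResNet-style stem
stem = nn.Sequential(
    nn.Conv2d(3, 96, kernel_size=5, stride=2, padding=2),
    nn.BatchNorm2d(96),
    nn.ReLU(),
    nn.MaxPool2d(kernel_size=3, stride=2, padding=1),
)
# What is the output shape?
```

Input: (3, 3, 200, 200) -> after Conv2d 5x5 stride=2: (3, 96, 100, 100) -> Output: (3, 96, 50, 50)

Answer: (3, 96, 50, 50)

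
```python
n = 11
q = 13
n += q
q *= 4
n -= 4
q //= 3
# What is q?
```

Trace:
`n = 11` → n = 11
`q = 13` → q = 13
`n += q` → n = 24
`q *= 4` → q = 52
`n -= 4` → n = 20
`q //= 3` → q = 17
So q = 17

Answer: 17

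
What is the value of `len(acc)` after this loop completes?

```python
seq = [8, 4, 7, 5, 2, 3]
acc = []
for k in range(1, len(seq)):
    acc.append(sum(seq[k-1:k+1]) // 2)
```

Number of 2-element averages
`acc` takes the values: [] → [6] → [6, 5] → [6, 5, 6] → [6, 5, 6, 3] → [6, 5, 6, 3, 2]
So `len(acc)` = 5

Answer: 5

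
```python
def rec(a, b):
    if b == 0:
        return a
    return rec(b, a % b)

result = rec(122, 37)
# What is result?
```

rec(122, 37) -> rec(37, 11) -> rec(11, 4) -> rec(4, 3) -> rec(3, 1) -> rec(1, 0) -> 1

Answer: 1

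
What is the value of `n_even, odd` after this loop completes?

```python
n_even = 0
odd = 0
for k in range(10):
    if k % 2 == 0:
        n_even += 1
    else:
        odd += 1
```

Count evens and odds in range(10)
`n_even, odd` takes the values: (0, 0) → (1, 0) → (1, 1) → (2, 1) → (2, 2) → (3, 2) → (3, 3) → (4, 3) → (4, 4) → (5, 4) → (5, 5)

Answer: 5, 5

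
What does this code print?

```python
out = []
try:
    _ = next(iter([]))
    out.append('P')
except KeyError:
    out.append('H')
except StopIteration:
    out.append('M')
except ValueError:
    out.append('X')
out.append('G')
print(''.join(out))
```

Execution trace: 'M' (except StopIteration) → 'G' (after the try/except). Output: MG

Answer: MG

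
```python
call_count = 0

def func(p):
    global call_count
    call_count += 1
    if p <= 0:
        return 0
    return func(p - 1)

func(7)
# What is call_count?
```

Linear recursion stepping by 1: 8 calls from p=7 down to ≤0.

Answer: 8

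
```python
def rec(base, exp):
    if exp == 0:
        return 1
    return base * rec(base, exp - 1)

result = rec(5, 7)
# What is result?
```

rec(5, 7) = 5 * 5 * 5 * 5 * 5 * 5 * 5 = 78125

Answer: 78125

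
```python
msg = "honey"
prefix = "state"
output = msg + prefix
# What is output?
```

Trace:
`msg = "honey"` → msg = 'honey'
`prefix = "state"` → prefix = 'state'
`output = msg + prefix` → output = 'honeystate'
So output = 'honeystate'

Answer: 'honeystate'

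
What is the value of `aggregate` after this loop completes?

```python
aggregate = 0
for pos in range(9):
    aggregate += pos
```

Sum of 0 to 8 = 36
`aggregate` takes the values: 0 → 1 → 3 → 6 → 10 → 15 → 21 → 28 → 36

Answer: 36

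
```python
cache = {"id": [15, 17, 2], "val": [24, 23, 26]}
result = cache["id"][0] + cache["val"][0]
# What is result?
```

Trace:
`cache = {"id": [15, 17, 2], "val": [24, 23, 26]}` → cache = {'id': [15, 17, 2], 'val': [24, 23, 26]}
`result = cache["id"][0] + cache["val"][0]` → result = 39
So result = 39

Answer: 39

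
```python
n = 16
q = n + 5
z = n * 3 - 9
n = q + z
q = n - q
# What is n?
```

Trace:
`n = 16` → n = 16
`q = n + 5` → q = 21
`z = n * 3 - 9` → z = 39
`n = q + z` → n = 60
`q = n - q` → q = 39
So n = 60

Answer: 60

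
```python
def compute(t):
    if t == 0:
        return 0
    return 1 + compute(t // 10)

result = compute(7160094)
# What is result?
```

Count of digits of 7160094: 7

Answer: 7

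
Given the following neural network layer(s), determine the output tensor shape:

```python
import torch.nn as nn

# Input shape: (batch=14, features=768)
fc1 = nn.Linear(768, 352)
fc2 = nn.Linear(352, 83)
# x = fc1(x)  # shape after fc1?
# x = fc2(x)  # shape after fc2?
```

Input: (14, 768) -> after fc1: (14, 352) -> Output: (14, 83)

Answer: (14, 83)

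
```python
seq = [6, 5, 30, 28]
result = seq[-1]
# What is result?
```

Trace:
`seq = [6, 5, 30, 28]` → seq = [6, 5, 30, 28]
`result = seq[-1]` → result = 28
So result = 28

Answer: 28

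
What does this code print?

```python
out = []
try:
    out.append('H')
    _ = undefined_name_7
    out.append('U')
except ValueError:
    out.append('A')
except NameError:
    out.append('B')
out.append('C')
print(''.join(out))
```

Execution trace: 'H' (try body) → 'B' (except NameError) → 'C' (after the try/except). Output: HBC

Answer: HBC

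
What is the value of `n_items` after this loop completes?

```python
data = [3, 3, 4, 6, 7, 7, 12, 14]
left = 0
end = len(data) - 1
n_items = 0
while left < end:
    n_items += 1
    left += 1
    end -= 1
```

Iterations until pointers meet (list length 8)
`n_items` takes the values: 0 → 1 → 2 → 3 → 4

Answer: 4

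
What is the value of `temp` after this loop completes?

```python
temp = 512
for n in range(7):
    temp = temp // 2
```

Halve 7 times: 512 // 2^7 = 4
`temp` takes the values: 512 → 256 → 128 → 64 → 32 → 16 → 8 → 4

Answer: 4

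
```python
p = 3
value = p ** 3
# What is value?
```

Trace:
`p = 3` → p = 3
`value = p ** 3` → value = 27
So value = 27

Answer: 27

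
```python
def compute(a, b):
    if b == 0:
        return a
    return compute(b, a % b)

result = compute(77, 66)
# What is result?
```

compute(77, 66) -> compute(66, 11) -> compute(11, 0) -> 11

Answer: 11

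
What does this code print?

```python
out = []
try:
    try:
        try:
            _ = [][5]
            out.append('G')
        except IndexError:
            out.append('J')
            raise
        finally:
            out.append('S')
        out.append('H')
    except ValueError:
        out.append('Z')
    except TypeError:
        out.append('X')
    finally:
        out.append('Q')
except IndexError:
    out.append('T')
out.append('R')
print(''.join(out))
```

Execution trace: 'J' (inner except IndexError) → 'S' (inner finally) → 'Q' (finally) → 'T' (outer except IndexError) → 'R' (after the try/except). Output: JSQTR

Answer: JSQTR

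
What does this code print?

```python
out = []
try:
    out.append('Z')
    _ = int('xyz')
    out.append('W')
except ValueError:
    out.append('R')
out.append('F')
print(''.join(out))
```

Execution trace: 'Z' (try body) → 'R' (except ValueError) → 'F' (after the try/except). Output: ZRF

Answer: ZRF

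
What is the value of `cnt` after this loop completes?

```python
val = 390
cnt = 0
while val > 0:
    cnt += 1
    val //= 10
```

Count digits by repeated division by 10
`cnt` takes the values: 0 → 1 → 2 → 3

Answer: 3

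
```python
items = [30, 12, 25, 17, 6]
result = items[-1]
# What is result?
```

Trace:
`items = [30, 12, 25, 17, 6]` → items = [30, 12, 25, 17, 6]
`result = items[-1]` → result = 6
So result = 6

Answer: 6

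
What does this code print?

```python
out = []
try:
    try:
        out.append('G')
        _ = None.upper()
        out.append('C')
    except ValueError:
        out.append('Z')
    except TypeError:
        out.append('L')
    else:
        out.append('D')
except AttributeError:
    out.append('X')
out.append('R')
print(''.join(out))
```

Execution trace: 'G' (try body) → 'X' (outer except AttributeError) → 'R' (after the try/except). Output: GXR

Answer: GXR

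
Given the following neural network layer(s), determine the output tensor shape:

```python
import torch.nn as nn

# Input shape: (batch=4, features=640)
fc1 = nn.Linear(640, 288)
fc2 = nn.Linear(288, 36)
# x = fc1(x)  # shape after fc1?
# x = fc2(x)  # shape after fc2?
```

Input: (4, 640) -> after fc1: (4, 288) -> Output: (4, 36)

Answer: (4, 36)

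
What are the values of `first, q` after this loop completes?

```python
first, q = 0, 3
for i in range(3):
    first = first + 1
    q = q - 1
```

first goes 0→3, q goes 3→0
`first, q` takes the values: (0, 3) → (1, 3) → (1, 2) → (2, 2) → (2, 1) → (3, 1) → (3, 0)

Answer: 3, 0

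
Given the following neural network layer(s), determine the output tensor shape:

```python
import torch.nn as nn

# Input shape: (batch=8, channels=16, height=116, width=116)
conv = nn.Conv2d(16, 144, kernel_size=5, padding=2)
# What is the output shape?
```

Input: (8, 16, 116, 116) -> Output: (8, 144, 116, 116)

Answer: (8, 144, 116, 116)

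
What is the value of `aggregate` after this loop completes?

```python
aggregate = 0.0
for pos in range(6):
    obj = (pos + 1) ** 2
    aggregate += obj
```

Sum of squared losses 1² + 2² + ... + 6²
`aggregate` takes the values: 0.0 → 1.0 → 5.0 → 14.0 → 30.0 → 55.0 → 91.0

Answer: 91.0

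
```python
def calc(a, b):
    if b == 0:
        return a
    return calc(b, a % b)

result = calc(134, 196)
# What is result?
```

calc(134, 196) -> calc(196, 134) -> calc(134, 62) -> calc(62, 10) -> calc(10, 2) -> calc(2, 0) -> 2

Answer: 2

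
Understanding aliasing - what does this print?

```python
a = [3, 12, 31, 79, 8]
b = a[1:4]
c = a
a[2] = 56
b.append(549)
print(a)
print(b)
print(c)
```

Key concept: slice vs alias.
Step by step:
`a = [3, 12, 31, 79, 8]` → a = [3, 12, 31, 79, 8]
`b = a[1:4]` → b = [12, 31, 79]
`c = a` → c = [3, 12, 31, 79, 8] (same object as a)
`a[2] = 56` → a = [3, 12, 56, 79, 8] (same object as c); c = [3, 12, 56, 79, 8] (same object as a)
`b.append(549)` → b = [12, 31, 79, 549]
`print(a)` → prints [3, 12, 56, 79, 8]
`print(b)` → prints [12, 31, 79, 549]
`print(c)` → prints [3, 12, 56, 79, 8]

Answer:
[3, 12, 56, 79, 8]
[12, 31, 79, 549]
[3, 12, 56, 79, 8]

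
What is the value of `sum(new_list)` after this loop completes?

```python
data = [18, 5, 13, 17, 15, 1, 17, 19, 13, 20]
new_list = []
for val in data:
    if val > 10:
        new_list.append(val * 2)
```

Sum of doubled values > 10
`new_list` takes the values: [] → [36] → [36, 26] → [36, 26, 34] → [36, 26, 34, 30] → [36, 26, 34, 30, 34] → [36, 26, 34, 30, 34, 38] → [36, 26, 34, 30, 34, 38, 26] → [36, 26, 34, 30, 34, 38, 26, 40]
So `sum(new_list)` = 264

Answer: 264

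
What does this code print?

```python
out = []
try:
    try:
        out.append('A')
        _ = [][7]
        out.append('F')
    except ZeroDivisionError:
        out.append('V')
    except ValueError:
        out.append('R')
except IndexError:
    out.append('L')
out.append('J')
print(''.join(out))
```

Execution trace: 'A' (try body) → 'L' (outer except IndexError) → 'J' (after the try/except). Output: ALJ

Answer: ALJ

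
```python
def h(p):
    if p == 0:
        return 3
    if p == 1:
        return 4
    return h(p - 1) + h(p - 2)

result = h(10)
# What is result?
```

Build up from base cases: h(0)=3, h(1)=4, h(2)=7, h(3)=11, h(4)=18, h(5)=29, h(6)=47, ..., h(10)=322

Answer: 322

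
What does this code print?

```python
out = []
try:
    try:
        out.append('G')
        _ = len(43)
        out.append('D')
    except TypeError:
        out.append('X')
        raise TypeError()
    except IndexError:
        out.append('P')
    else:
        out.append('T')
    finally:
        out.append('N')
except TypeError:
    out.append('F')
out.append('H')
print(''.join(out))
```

Execution trace: 'G' (inner try body) → 'X' (inner except TypeError) → 'N' (inner finally) → 'F' (outer except TypeError) → 'H' (after the try/except). Output: GXNFH

Answer: GXNFH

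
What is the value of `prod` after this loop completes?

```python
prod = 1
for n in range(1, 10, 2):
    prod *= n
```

Product of 1, 3, 5, ... up to 9
`prod` takes the values: 1 → 3 → 15 → 105 → 945

Answer: 945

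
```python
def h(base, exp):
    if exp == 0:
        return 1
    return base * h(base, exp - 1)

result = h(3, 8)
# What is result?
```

h(3, 8) = 3 * 3 * 3 * 3 * 3 * 3 * 3 * 3 = 6561

Answer: 6561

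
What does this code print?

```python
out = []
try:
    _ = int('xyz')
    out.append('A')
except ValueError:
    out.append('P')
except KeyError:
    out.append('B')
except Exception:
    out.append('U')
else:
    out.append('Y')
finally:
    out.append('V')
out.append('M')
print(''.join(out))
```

Execution trace: 'P' (except ValueError) → 'V' (finally) → 'M' (after the try/except). Output: PVM

Answer: PVM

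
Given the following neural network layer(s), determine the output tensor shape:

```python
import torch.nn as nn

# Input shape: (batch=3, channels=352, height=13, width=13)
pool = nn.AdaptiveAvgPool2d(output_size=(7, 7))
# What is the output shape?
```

Input: (3, 352, 13, 13) -> Output: (3, 352, 7, 7)

Answer: (3, 352, 7, 7)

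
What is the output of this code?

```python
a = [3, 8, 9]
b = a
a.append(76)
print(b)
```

Key concept: basic list aliasing.
Step by step:
`a = [3, 8, 9]` → a = [3, 8, 9]
`b = a` → b = [3, 8, 9] (same object as a)
`a.append(76)` → a = [3, 8, 9, 76] (same object as b); b = [3, 8, 9, 76] (same object as a)
`print(b)` → prints [3, 8, 9, 76]

Answer: [3, 8, 9, 76]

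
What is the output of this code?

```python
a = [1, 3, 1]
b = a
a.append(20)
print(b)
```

Key concept: basic list aliasing.
Step by step:
`a = [1, 3, 1]` → a = [1, 3, 1]
`b = a` → b = [1, 3, 1] (same object as a)
`a.append(20)` → a = [1, 3, 1, 20] (same object as b); b = [1, 3, 1, 20] (same object as a)
`print(b)` → prints [1, 3, 1, 20]

Answer: [1, 3, 1, 20]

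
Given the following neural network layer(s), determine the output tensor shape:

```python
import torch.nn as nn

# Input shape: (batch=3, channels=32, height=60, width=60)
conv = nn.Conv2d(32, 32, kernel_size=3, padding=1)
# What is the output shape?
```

Input: (3, 32, 60, 60) -> Output: (3, 32, 60, 60)

Answer: (3, 32, 60, 60)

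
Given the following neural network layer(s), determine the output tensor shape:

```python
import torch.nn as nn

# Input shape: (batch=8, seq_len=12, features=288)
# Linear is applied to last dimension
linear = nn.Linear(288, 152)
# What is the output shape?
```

Input: (8, 12, 288) -> Output: (8, 12, 152)

Answer: (8, 12, 152)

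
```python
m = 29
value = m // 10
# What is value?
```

Trace:
`m = 29` → m = 29
`value = m // 10` → value = 2
So value = 2

Answer: 2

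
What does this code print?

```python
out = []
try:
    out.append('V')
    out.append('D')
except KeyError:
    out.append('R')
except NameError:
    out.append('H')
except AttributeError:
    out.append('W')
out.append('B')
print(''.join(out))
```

Execution trace: 'V' (try body) → 'D' (try body, no exception) → 'B' (after the try/except). Output: VDB

Answer: VDB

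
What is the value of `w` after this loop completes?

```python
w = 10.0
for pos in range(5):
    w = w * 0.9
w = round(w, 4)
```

Exponential decay: 10.0 * 0.9^5
`w` takes the values: 10.0 → 9.0 → 8.1 → 7.29 → 6.561 → 5.9049

Answer: 5.9049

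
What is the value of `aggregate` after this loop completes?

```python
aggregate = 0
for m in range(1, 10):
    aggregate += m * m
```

Sum of squares 1² to 9² = 285
`aggregate` takes the values: 0 → 1 → 5 → 14 → 30 → 55 → 91 → 140 → 204 → 285

Answer: 285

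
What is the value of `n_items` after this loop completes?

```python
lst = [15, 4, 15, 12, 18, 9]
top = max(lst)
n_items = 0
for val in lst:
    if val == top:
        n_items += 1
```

Count of max value 18 in [15, 4, 15, 12, 18, 9]
`n_items` takes the values: 0 → 1

Answer: 1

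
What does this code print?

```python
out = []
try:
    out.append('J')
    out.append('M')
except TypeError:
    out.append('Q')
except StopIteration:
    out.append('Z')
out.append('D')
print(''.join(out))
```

Execution trace: 'J' (try body) → 'M' (try body, no exception) → 'D' (after the try/except). Output: JMD

Answer: JMD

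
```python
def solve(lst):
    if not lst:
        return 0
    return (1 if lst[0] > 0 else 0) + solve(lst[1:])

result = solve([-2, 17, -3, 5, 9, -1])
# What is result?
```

Count of positive elements in [-2, 17, -3, 5, 9, -1] = 3

Answer: 3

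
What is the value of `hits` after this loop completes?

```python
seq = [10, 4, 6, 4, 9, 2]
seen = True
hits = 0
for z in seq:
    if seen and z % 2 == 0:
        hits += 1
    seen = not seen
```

Count even values at even positions
`hits` takes the values: 0 → 1 → 2

Answer: 2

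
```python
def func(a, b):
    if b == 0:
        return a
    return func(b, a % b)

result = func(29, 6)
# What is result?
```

func(29, 6) -> func(6, 5) -> func(5, 1) -> func(1, 0) -> 1

Answer: 1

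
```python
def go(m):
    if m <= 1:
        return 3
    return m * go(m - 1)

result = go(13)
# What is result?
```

go(13) = 13 * 12 * 11 * 10 * 9 * 8 * 7 * 6 * 5 * 4 * 3 * 2 * 3 = 18681062400

Answer: 18681062400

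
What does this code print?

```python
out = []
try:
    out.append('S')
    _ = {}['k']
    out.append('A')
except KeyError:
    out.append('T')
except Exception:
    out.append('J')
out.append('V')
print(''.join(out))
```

Execution trace: 'S' (try body) → 'T' (except KeyError) → 'V' (after the try/except). Output: STV

Answer: STV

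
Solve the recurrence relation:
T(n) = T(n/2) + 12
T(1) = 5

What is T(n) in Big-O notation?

Each step divides n by 2 and adds 12. After log_2(n) steps we reach T(1)=5. So T(n) = 12·log_2(n) + 5 = O(log n).

Answer: O(log n)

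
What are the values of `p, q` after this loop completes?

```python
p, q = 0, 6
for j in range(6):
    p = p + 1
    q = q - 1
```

p goes 0→6, q goes 6→0
`p, q` takes the values: (0, 6) → (1, 6) → (1, 5) → (2, 5) → (2, 4) → (3, 4) → (3, 3) → (4, 3) → (4, 2) → (5, 2) → (5, 1) → (6, 1) → (6, 0)

Answer: 6, 0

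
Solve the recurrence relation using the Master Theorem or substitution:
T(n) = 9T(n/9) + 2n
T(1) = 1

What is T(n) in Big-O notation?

By Master Theorem: a=9, b=9, f(n)=2n. Since log_9(9) = 1 and f(n) = Θ(n^1), Case 2 applies. T(n) = O(n log n).

Answer: O(n log n)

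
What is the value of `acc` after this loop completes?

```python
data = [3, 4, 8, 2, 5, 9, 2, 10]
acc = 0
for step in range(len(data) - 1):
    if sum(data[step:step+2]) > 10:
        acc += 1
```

Count windows with sum > 10
`acc` takes the values: 0 → 1 → 2 → 3 → 4

Answer: 4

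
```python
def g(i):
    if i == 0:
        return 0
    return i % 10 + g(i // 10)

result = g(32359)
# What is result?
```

Sum of digits of 32359: 9 + 5 + 3 + 2 + 3 = 22

Answer: 22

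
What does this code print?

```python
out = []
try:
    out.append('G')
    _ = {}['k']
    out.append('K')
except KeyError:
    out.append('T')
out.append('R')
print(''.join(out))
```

Execution trace: 'G' (try body) → 'T' (except KeyError) → 'R' (after the try/except). Output: GTR

Answer: GTR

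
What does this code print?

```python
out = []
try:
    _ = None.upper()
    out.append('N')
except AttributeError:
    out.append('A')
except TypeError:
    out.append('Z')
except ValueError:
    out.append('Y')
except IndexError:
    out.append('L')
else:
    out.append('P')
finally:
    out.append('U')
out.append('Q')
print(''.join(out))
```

Execution trace: 'A' (except AttributeError) → 'U' (finally) → 'Q' (after the try/except). Output: AUQ

Answer: AUQ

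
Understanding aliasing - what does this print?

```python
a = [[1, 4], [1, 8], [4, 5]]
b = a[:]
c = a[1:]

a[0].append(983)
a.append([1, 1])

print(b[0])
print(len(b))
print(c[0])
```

Key concept: slice with nested mutation.
Step by step:
`a = [[1, 4], [1, 8], [4, 5]]` → a = [[1, 4], [1, 8], [4, 5]]
`b = a[:]` → b = [[1, 4], [1, 8], [4, 5]]
`c = a[1:]` → c = [[1, 8], [4, 5]]
`a[0].append(983)` → a = [[1, 4, 983], [1, 8], [4, 5]]; b = [[1, 4, 983], [1, 8], [4, 5]]
`a.append([1, 1])` → a = [[1, 4, 983], [1, 8], [4, 5], [1, 1]]
`print(b[0])` → prints [1, 4, 983]
`print(len(b))` → prints 3
`print(c[0])` → prints [1, 8]

Answer:
[1, 4, 983]
3
[1, 8]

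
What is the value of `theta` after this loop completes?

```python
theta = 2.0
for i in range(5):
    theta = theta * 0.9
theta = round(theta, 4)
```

Exponential decay: 2.0 * 0.9^5
`theta` takes the values: 2.0 → 1.8 → 1.62 → 1.458 → 1.3122 → 1.18098 → 1.181

Answer: 1.181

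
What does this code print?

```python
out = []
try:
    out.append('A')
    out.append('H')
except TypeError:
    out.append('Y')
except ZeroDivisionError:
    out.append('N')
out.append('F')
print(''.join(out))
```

Execution trace: 'A' (try body) → 'H' (try body, no exception) → 'F' (after the try/except). Output: AHF

Answer: AHF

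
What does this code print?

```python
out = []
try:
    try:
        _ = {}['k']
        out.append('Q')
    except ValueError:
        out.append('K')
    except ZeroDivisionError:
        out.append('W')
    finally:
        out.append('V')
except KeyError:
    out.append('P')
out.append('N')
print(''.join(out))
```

Execution trace: 'V' (inner finally) → 'P' (outer except KeyError) → 'N' (after the try/except). Output: VPN

Answer: VPN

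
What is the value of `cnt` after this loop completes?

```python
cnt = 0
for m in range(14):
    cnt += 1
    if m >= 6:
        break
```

Loop breaks when m reaches 6, cnt is 7
`cnt` takes the values: 0 → 1 → 2 → 3 → 4 → 5 → 6 → 7

Answer: 7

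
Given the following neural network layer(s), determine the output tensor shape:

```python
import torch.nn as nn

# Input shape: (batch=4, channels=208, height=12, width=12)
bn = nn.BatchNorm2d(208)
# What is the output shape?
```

Input: (4, 208, 12, 12) -> Output: (4, 208, 12, 12)

Answer: (4, 208, 12, 12)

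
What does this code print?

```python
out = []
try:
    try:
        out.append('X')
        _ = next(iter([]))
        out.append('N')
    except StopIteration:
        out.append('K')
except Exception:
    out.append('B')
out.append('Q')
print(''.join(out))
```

Execution trace: 'X' (inner try body) → 'K' (inner except StopIteration) → 'Q' (after the try/except). Output: XKQ

Answer: XKQ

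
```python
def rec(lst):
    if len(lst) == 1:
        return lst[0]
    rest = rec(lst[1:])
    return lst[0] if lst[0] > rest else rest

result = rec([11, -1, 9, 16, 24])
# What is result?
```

Recursive max over [11, -1, 9, 16, 24] = 24

Answer: 24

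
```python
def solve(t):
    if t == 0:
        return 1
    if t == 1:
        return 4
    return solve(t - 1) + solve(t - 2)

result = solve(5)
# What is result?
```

Build up from base cases: solve(0)=1, solve(1)=4, solve(2)=5, solve(3)=9, solve(4)=14, solve(5)=23

Answer: 23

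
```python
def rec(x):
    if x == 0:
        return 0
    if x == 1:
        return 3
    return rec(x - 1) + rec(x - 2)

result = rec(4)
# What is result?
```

Build up from base cases: rec(0)=0, rec(1)=3, rec(2)=3, rec(3)=6, rec(4)=9

Answer: 9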